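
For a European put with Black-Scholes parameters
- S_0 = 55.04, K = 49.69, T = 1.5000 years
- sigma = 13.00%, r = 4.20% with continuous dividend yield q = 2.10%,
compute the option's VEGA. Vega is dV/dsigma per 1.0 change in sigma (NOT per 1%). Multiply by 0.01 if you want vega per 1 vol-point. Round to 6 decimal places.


Answer: Vega = 17.071860

Derivation:
d1 = 0.9196985331; d2 = 0.7604816998
phi(d1) = 0.2613587671; exp(-qT) = 0.9689909565; exp(-rT) = 0.9389434737
Vega = S * exp(-qT) * phi(d1) * sqrt(T) = 55.0400 * 0.9689909565 * 0.2613587671 * 1.2247448714 = 17.071860


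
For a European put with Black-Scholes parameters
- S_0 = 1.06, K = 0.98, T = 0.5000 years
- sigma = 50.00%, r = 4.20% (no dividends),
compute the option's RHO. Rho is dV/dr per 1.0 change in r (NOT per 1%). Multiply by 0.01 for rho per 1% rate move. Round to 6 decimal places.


d1 = 0.4581249106; d2 = 0.1045715200
phi(d1) = 0.3591993508; exp(-qT) = 1.0000000000; exp(-rT) = 0.9792189646
N(-d2) = 0.4583579073
Rho = -K*T*exp(-rT)*N(-d2) = -0.9800 * 0.5000 * 0.9792189646 * 0.4583579073 = -0.219928

Answer: Rho = -0.219928


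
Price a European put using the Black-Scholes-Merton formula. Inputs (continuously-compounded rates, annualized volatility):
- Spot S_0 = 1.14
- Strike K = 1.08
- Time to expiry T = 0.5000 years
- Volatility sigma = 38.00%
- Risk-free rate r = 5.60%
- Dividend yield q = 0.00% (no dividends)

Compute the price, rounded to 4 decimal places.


Answer: Price = 0.0775

Derivation:
d1 = (ln(S/K) + (r - q + 0.5*sigma^2) * T) / (sigma * sqrt(T)) = 0.43977286
d2 = d1 - sigma * sqrt(T) = 0.17107228
exp(-rT) = 0.97238837; exp(-qT) = 1.00000000
P = K * exp(-rT) * N(-d2) - S_0 * exp(-qT) * N(-d1)
N(-d1) = 0.33005081; N(-d2) = 0.43208346
P = 1.0800 * 0.97238837 * 0.43208346 - 1.1400 * 1.00000000 * 0.33005081 = 0.0775


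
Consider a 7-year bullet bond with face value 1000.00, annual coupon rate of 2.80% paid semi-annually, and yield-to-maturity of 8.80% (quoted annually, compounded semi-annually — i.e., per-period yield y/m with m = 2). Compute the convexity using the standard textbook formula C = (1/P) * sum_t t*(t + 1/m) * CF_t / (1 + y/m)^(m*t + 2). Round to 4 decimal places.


Answer: Convexity = 41.4318

Derivation:
Coupon per period c = face * coupon_rate / m = 14.000000
Periods per year m = 2; per-period yield y/m = 0.044000
Number of cashflows N = 14
Cashflows (t years, CF_t, discount factor 1/(1+y/m)^(m*t), PV):
  t = 0.5000: CF_t = 14.000000, DF = 0.957854, PV = 13.409962
  t = 1.0000: CF_t = 14.000000, DF = 0.917485, PV = 12.844791
  t = 1.5000: CF_t = 14.000000, DF = 0.878817, PV = 12.303440
  t = 2.0000: CF_t = 14.000000, DF = 0.841779, PV = 11.784904
  t = 2.5000: CF_t = 14.000000, DF = 0.806302, PV = 11.288222
  t = 3.0000: CF_t = 14.000000, DF = 0.772320, PV = 10.812473
  t = 3.5000: CF_t = 14.000000, DF = 0.739770, PV = 10.356775
  t = 4.0000: CF_t = 14.000000, DF = 0.708592, PV = 9.920283
  t = 4.5000: CF_t = 14.000000, DF = 0.678728, PV = 9.502186
  t = 5.0000: CF_t = 14.000000, DF = 0.650122, PV = 9.101711
  t = 5.5000: CF_t = 14.000000, DF = 0.622722, PV = 8.718114
  t = 6.0000: CF_t = 14.000000, DF = 0.596477, PV = 8.350684
  t = 6.5000: CF_t = 14.000000, DF = 0.571339, PV = 7.998739
  t = 7.0000: CF_t = 1014.000000, DF = 0.547259, PV = 554.920762
Price P = sum_t PV_t = 691.313046
Convexity numerator sum_t t*(t + 1/m) * CF_t / (1+y/m)^(m*t + 2):
  t = 0.5000: term = 6.151720
  t = 1.0000: term = 17.677356
  t = 1.5000: term = 33.864666
  t = 2.0000: term = 54.062366
  t = 2.5000: term = 77.675813
  t = 3.0000: term = 104.162968
  t = 3.5000: term = 133.030610
  t = 4.0000: term = 163.830801
  t = 4.5000: term = 196.157568
  t = 5.0000: term = 229.643811
  t = 5.5000: term = 263.958403
  t = 6.0000: term = 298.803487
  t = 6.5000: term = 333.911943
  t = 7.0000: term = 26729.404282
Convexity = (1/P) * sum = 28642.335794 / 691.313046 = 41.431788


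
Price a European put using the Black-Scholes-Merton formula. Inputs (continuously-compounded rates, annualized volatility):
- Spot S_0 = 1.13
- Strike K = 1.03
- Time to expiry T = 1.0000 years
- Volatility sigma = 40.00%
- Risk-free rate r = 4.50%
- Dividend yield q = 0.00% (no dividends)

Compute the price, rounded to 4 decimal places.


d1 = (ln(S/K) + (r - q + 0.5*sigma^2) * T) / (sigma * sqrt(T)) = 0.54414708
d2 = d1 - sigma * sqrt(T) = 0.14414708
exp(-rT) = 0.95599748; exp(-qT) = 1.00000000
P = K * exp(-rT) * N(-d2) - S_0 * exp(-qT) * N(-d1)
N(-d1) = 0.29317013; N(-d2) = 0.44269217
P = 1.0300 * 0.95599748 * 0.44269217 - 1.1300 * 1.00000000 * 0.29317013 = 0.1046

Answer: Price = 0.1046


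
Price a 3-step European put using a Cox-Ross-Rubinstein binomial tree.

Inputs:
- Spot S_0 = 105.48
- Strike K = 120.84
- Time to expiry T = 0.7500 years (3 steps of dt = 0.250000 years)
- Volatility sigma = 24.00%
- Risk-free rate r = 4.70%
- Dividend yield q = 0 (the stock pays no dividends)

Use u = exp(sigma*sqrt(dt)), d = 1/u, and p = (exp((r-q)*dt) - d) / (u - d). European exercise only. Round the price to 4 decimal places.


dt = T/N = 0.250000
u = exp(sigma*sqrt(dt)) = 1.127497; d = 1/u = 0.886920
p = (exp((r-q)*dt) - d) / (u - d) = 0.519165
Discount per step: exp(-r*dt) = 0.988319
Stock lattice S(k, i) with i counting down-moves:
  k=0: S(0,0) = 105.4800
  k=1: S(1,0) = 118.9284; S(1,1) = 93.5524
  k=2: S(2,0) = 134.0914; S(2,1) = 105.4800; S(2,2) = 82.9735
  k=3: S(3,0) = 151.1876; S(3,1) = 118.9284; S(3,2) = 93.5524; S(3,3) = 73.5909
Terminal payoffs V(N, i) = max(K - S_T, 0):
  V(3,0) = 0.000000; V(3,1) = 1.911632; V(3,2) = 27.287632; V(3,3) = 47.249101
Backward induction: V(k, i) = exp(-r*dt) * [p * V(k+1, i) + (1-p) * V(k+1, i+1)].
  V(2,0) = exp(-r*dt) * [p*0.000000 + (1-p)*1.911632] = 0.908442
  V(2,1) = exp(-r*dt) * [p*1.911632 + (1-p)*27.287632] = 13.948439
  V(2,2) = exp(-r*dt) * [p*27.287632 + (1-p)*47.249101] = 36.454932
  V(1,0) = exp(-r*dt) * [p*0.908442 + (1-p)*13.948439] = 7.094675
  V(1,1) = exp(-r*dt) * [p*13.948439 + (1-p)*36.454932] = 24.480999
  V(0,0) = exp(-r*dt) * [p*7.094675 + (1-p)*24.480999] = 15.274098

Answer: Price = V(0,0) = 15.2741


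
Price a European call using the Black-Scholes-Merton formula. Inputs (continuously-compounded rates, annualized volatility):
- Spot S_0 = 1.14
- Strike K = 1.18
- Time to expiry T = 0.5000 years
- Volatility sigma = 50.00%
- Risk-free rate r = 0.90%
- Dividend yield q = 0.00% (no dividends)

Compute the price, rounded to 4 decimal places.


Answer: Price = 0.1456

Derivation:
d1 = (ln(S/K) + (r - q + 0.5*sigma^2) * T) / (sigma * sqrt(T)) = 0.09196298
d2 = d1 - sigma * sqrt(T) = -0.26159041
exp(-rT) = 0.99551011; exp(-qT) = 1.00000000
C = S_0 * exp(-qT) * N(d1) - K * exp(-rT) * N(d2)
N(d1) = 0.53663627; N(d2) = 0.39681862
C = 1.1400 * 1.00000000 * 0.53663627 - 1.1800 * 0.99551011 * 0.39681862 = 0.1456


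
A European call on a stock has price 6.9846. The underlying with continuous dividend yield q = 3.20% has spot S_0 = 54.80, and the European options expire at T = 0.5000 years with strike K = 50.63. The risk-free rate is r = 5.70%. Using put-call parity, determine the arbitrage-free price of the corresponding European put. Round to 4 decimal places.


Answer: Put price = 2.2618

Derivation:
Put-call parity: C - P = S_0 * exp(-qT) - K * exp(-rT).
S_0 * exp(-qT) = 54.8000 * 0.98412732 = 53.93017714
K * exp(-rT) = 50.6300 * 0.97190229 = 49.20741315
P = C - S*exp(-qT) + K*exp(-rT)
P = 6.9846 - 53.93017714 + 49.20741315 = 2.2618


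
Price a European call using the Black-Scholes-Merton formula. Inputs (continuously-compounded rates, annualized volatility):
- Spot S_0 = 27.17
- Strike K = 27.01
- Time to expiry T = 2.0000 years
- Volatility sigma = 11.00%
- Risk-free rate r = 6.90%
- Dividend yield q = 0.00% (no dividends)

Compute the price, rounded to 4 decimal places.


Answer: Price = 4.0181

Derivation:
d1 = (ln(S/K) + (r - q + 0.5*sigma^2) * T) / (sigma * sqrt(T)) = 1.00284619
d2 = d1 - sigma * sqrt(T) = 0.84728270
exp(-rT) = 0.87109869; exp(-qT) = 1.00000000
C = S_0 * exp(-qT) * N(d1) - K * exp(-rT) * N(d2)
N(d1) = 0.84203246; N(d2) = 0.80158122
C = 27.1700 * 1.00000000 * 0.84203246 - 27.0100 * 0.87109869 * 0.80158122 = 4.0181


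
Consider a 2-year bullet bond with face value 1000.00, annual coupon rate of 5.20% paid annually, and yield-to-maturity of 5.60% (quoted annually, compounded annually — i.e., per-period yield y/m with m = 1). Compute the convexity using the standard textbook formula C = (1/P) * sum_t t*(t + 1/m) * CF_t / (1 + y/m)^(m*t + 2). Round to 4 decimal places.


Coupon per period c = face * coupon_rate / m = 52.000000
Periods per year m = 1; per-period yield y/m = 0.056000
Number of cashflows N = 2
Cashflows (t years, CF_t, discount factor 1/(1+y/m)^(m*t), PV):
  t = 1.0000: CF_t = 52.000000, DF = 0.946970, PV = 49.242424
  t = 2.0000: CF_t = 1052.000000, DF = 0.896752, PV = 943.382691
Price P = sum_t PV_t = 992.625115
Convexity numerator sum_t t*(t + 1/m) * CF_t / (1+y/m)^(m*t + 2):
  t = 1.0000: term = 88.316446
  t = 2.0000: term = 5075.879662
Convexity = (1/P) * sum = 5164.196109 / 992.625115 = 5.202564

Answer: Convexity = 5.2026


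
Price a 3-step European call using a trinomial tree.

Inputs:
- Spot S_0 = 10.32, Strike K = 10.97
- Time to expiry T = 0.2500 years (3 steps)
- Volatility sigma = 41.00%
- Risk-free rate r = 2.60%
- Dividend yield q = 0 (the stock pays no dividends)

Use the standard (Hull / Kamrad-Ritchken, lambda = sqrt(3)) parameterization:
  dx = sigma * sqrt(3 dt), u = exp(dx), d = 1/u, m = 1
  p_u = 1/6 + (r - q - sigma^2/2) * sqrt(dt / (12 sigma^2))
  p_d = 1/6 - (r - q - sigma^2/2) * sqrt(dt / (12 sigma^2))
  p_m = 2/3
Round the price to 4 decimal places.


dt = T/N = 0.083333; dx = sigma*sqrt(3*dt) = 0.205000
u = exp(dx) = 1.227525; d = 1/u = 0.814647
p_u = 0.154868, p_m = 0.666667, p_d = 0.178465
Discount per step: exp(-r*dt) = 0.997836
Stock lattice S(k, j) with j the centered position index:
  k=0: S(0,+0) = 10.3200
  k=1: S(1,-1) = 8.4072; S(1,+0) = 10.3200; S(1,+1) = 12.6681
  k=2: S(2,-2) = 6.8489; S(2,-1) = 8.4072; S(2,+0) = 10.3200; S(2,+1) = 12.6681; S(2,+2) = 15.5504
  k=3: S(3,-3) = 5.5794; S(3,-2) = 6.8489; S(3,-1) = 8.4072; S(3,+0) = 10.3200; S(3,+1) = 12.6681; S(3,+2) = 15.5504; S(3,+3) = 19.0885
Terminal payoffs V(N, j) = max(S_T - K, 0):
  V(3,-3) = 0.000000; V(3,-2) = 0.000000; V(3,-1) = 0.000000; V(3,+0) = 0.000000; V(3,+1) = 1.698059; V(3,+2) = 4.580360; V(3,+3) = 8.118456
Backward induction: V(k, j) = exp(-r*dt) * [p_u * V(k+1, j+1) + p_m * V(k+1, j) + p_d * V(k+1, j-1)]
  V(2,-2) = exp(-r*dt) * [p_u*0.000000 + p_m*0.000000 + p_d*0.000000] = 0.000000
  V(2,-1) = exp(-r*dt) * [p_u*0.000000 + p_m*0.000000 + p_d*0.000000] = 0.000000
  V(2,+0) = exp(-r*dt) * [p_u*1.698059 + p_m*0.000000 + p_d*0.000000] = 0.262406
  V(2,+1) = exp(-r*dt) * [p_u*4.580360 + p_m*1.698059 + p_d*0.000000] = 1.837404
  V(2,+2) = exp(-r*dt) * [p_u*8.118456 + p_m*4.580360 + p_d*1.698059] = 4.603920
  V(1,-1) = exp(-r*dt) * [p_u*0.262406 + p_m*0.000000 + p_d*0.000000] = 0.040550
  V(1,+0) = exp(-r*dt) * [p_u*1.837404 + p_m*0.262406 + p_d*0.000000] = 0.458498
  V(1,+1) = exp(-r*dt) * [p_u*4.603920 + p_m*1.837404 + p_d*0.262406] = 1.980470
  V(0,+0) = exp(-r*dt) * [p_u*1.980470 + p_m*0.458498 + p_d*0.040550] = 0.618272

Answer: Price = V(0,0) = 0.6183


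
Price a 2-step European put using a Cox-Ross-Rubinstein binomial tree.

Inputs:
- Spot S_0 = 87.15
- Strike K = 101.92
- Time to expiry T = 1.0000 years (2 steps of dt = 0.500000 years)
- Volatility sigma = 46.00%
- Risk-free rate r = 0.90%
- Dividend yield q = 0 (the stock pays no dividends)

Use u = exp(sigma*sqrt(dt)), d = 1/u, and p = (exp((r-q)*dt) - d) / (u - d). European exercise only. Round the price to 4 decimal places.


Answer: Price = V(0,0) = 25.5780

Derivation:
dt = T/N = 0.500000
u = exp(sigma*sqrt(dt)) = 1.384403; d = 1/u = 0.722333
p = (exp((r-q)*dt) - d) / (u - d) = 0.426204
Discount per step: exp(-r*dt) = 0.995510
Stock lattice S(k, i) with i counting down-moves:
  k=0: S(0,0) = 87.1500
  k=1: S(1,0) = 120.6507; S(1,1) = 62.9513
  k=2: S(2,0) = 167.0293; S(2,1) = 87.1500; S(2,2) = 45.4718
Terminal payoffs V(N, i) = max(K - S_T, 0):
  V(2,0) = 0.000000; V(2,1) = 14.770000; V(2,2) = 56.448192
Backward induction: V(k, i) = exp(-r*dt) * [p * V(k+1, i) + (1-p) * V(k+1, i+1)].
  V(1,0) = exp(-r*dt) * [p*0.000000 + (1-p)*14.770000] = 8.436910
  V(1,1) = exp(-r*dt) * [p*14.770000 + (1-p)*56.448192] = 38.511075
  V(0,0) = exp(-r*dt) * [p*8.436910 + (1-p)*38.511075] = 25.577975


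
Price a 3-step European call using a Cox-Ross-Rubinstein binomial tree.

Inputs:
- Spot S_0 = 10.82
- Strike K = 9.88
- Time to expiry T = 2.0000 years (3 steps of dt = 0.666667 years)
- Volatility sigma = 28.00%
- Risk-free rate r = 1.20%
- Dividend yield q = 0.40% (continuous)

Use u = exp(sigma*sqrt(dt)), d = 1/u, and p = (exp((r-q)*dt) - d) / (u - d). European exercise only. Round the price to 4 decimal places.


dt = T/N = 0.666667
u = exp(sigma*sqrt(dt)) = 1.256863; d = 1/u = 0.795632
p = (exp((r-q)*dt) - d) / (u - d) = 0.454687
Discount per step: exp(-r*dt) = 0.992032
Stock lattice S(k, i) with i counting down-moves:
  k=0: S(0,0) = 10.8200
  k=1: S(1,0) = 13.5993; S(1,1) = 8.6087
  k=2: S(2,0) = 17.0924; S(2,1) = 10.8200; S(2,2) = 6.8494
  k=3: S(3,0) = 21.4828; S(3,1) = 13.5993; S(3,2) = 8.6087; S(3,3) = 5.4496
Terminal payoffs V(N, i) = max(S_T - K, 0):
  V(3,0) = 11.602817; V(3,1) = 3.719259; V(3,2) = 0.000000; V(3,3) = 0.000000
Backward induction: V(k, i) = exp(-r*dt) * [p * V(k+1, i) + (1-p) * V(k+1, i+1)].
  V(2,0) = exp(-r*dt) * [p*11.602817 + (1-p)*3.719259] = 7.245613
  V(2,1) = exp(-r*dt) * [p*3.719259 + (1-p)*0.000000] = 1.677624
  V(2,2) = exp(-r*dt) * [p*0.000000 + (1-p)*0.000000] = 0.000000
  V(1,0) = exp(-r*dt) * [p*7.245613 + (1-p)*1.677624] = 4.175776
  V(1,1) = exp(-r*dt) * [p*1.677624 + (1-p)*0.000000] = 0.756716
  V(0,0) = exp(-r*dt) * [p*4.175776 + (1-p)*0.756716] = 2.292901

Answer: Price = V(0,0) = 2.2929


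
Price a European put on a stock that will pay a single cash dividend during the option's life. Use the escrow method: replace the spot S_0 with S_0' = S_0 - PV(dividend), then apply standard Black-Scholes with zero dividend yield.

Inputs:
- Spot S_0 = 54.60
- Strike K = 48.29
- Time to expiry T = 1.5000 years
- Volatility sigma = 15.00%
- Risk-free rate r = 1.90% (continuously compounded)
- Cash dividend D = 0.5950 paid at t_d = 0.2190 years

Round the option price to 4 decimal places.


Answer: Price = 1.1807

Derivation:
PV(D) = D * exp(-r * t_d) = 0.5950 * 0.99584764 = 0.59252935
S_0' = S_0 - PV(D) = 54.6000 - 0.59252935 = 54.00747065
d1 = (ln(S_0'/K) + (r + sigma^2/2)*T) / (sigma*sqrt(T)) = 0.85608514
d2 = d1 - sigma*sqrt(T) = 0.67237341
exp(-rT) = 0.97190229
N(-d1) = 0.19597534; N(-d2) = 0.25067300
P = K * exp(-rT) * N(-d2) - S_0' * N(-d1) = 48.2900 * 0.97190229 * 0.25067300 - 54.00747065 * 0.19597534 = 1.1807


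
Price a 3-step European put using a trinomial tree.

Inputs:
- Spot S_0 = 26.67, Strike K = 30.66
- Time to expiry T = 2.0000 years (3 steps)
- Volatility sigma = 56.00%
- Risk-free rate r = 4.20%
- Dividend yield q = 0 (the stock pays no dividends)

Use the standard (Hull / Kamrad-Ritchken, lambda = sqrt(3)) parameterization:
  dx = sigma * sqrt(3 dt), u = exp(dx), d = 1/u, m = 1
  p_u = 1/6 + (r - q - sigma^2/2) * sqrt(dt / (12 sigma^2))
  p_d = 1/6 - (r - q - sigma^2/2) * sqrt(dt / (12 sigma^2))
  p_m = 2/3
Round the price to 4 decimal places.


dt = T/N = 0.666667; dx = sigma*sqrt(3*dt) = 0.791960
u = exp(dx) = 2.207718; d = 1/u = 0.452956
p_u = 0.118348, p_m = 0.666667, p_d = 0.214986
Discount per step: exp(-r*dt) = 0.972388
Stock lattice S(k, j) with j the centered position index:
  k=0: S(0,+0) = 26.6700
  k=1: S(1,-1) = 12.0803; S(1,+0) = 26.6700; S(1,+1) = 58.8799
  k=2: S(2,-2) = 5.4719; S(2,-1) = 12.0803; S(2,+0) = 26.6700; S(2,+1) = 58.8799; S(2,+2) = 129.9901
  k=3: S(3,-3) = 2.4785; S(3,-2) = 5.4719; S(3,-1) = 12.0803; S(3,+0) = 26.6700; S(3,+1) = 58.8799; S(3,+2) = 129.9901; S(3,+3) = 286.9816
Terminal payoffs V(N, j) = max(K - S_T, 0):
  V(3,-3) = 28.181483; V(3,-2) = 25.188132; V(3,-1) = 18.579655; V(3,+0) = 3.990000; V(3,+1) = 0.000000; V(3,+2) = 0.000000; V(3,+3) = 0.000000
Backward induction: V(k, j) = exp(-r*dt) * [p_u * V(k+1, j+1) + p_m * V(k+1, j) + p_d * V(k+1, j-1)]
  V(2,-2) = exp(-r*dt) * [p_u*18.579655 + p_m*25.188132 + p_d*28.181483] = 24.357902
  V(2,-1) = exp(-r*dt) * [p_u*3.990000 + p_m*18.579655 + p_d*25.188132] = 17.769163
  V(2,+0) = exp(-r*dt) * [p_u*0.000000 + p_m*3.990000 + p_d*18.579655] = 6.470621
  V(2,+1) = exp(-r*dt) * [p_u*0.000000 + p_m*0.000000 + p_d*3.990000] = 0.834108
  V(2,+2) = exp(-r*dt) * [p_u*0.000000 + p_m*0.000000 + p_d*0.000000] = 0.000000
  V(1,-1) = exp(-r*dt) * [p_u*6.470621 + p_m*17.769163 + p_d*24.357902] = 17.355665
  V(1,+0) = exp(-r*dt) * [p_u*0.834108 + p_m*6.470621 + p_d*17.769163] = 8.005262
  V(1,+1) = exp(-r*dt) * [p_u*0.000000 + p_m*0.834108 + p_d*6.470621] = 1.893398
  V(0,+0) = exp(-r*dt) * [p_u*1.893398 + p_m*8.005262 + p_d*17.355665] = 9.035568

Answer: Price = V(0,0) = 9.0356


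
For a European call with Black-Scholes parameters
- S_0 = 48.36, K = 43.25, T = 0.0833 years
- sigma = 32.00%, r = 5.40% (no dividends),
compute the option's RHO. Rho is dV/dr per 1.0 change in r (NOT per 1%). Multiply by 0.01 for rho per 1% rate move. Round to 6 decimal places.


d1 = 1.3040507407; d2 = 1.2116931747
phi(d1) = 0.1704671447; exp(-qT) = 1.0000000000; exp(-rT) = 0.9955119017
N(d2) = 0.8871850736
Rho = K*T*exp(-rT)*N(d2) = 43.2500 * 0.0833 * 0.9955119017 * 0.8871850736 = 3.181939

Answer: Rho = 3.181939


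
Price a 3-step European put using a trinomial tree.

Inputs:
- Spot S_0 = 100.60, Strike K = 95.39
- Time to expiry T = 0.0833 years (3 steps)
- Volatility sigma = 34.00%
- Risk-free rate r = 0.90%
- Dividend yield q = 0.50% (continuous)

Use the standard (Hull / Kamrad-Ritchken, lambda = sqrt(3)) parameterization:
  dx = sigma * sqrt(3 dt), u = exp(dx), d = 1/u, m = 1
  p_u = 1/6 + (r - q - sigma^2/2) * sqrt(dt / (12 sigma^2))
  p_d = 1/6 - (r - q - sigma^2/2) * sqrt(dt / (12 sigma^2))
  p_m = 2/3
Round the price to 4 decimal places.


dt = T/N = 0.027767; dx = sigma*sqrt(3*dt) = 0.098130
u = exp(dx) = 1.103106; d = 1/u = 0.906531
p_u = 0.159055, p_m = 0.666667, p_d = 0.174278
Discount per step: exp(-r*dt) = 0.999750
Stock lattice S(k, j) with j the centered position index:
  k=0: S(0,+0) = 100.6000
  k=1: S(1,-1) = 91.1970; S(1,+0) = 100.6000; S(1,+1) = 110.9725
  k=2: S(2,-2) = 82.6729; S(2,-1) = 91.1970; S(2,+0) = 100.6000; S(2,+1) = 110.9725; S(2,+2) = 122.4144
  k=3: S(3,-3) = 74.9456; S(3,-2) = 82.6729; S(3,-1) = 91.1970; S(3,+0) = 100.6000; S(3,+1) = 110.9725; S(3,+2) = 122.4144; S(3,+3) = 135.0361
Terminal payoffs V(N, j) = max(K - S_T, 0):
  V(3,-3) = 20.444400; V(3,-2) = 12.717053; V(3,-1) = 4.192969; V(3,+0) = 0.000000; V(3,+1) = 0.000000; V(3,+2) = 0.000000; V(3,+3) = 0.000000
Backward induction: V(k, j) = exp(-r*dt) * [p_u * V(k+1, j+1) + p_m * V(k+1, j) + p_d * V(k+1, j-1)]
  V(2,-2) = exp(-r*dt) * [p_u*4.192969 + p_m*12.717053 + p_d*20.444400] = 12.704787
  V(2,-1) = exp(-r*dt) * [p_u*0.000000 + p_m*4.192969 + p_d*12.717053] = 5.010366
  V(2,+0) = exp(-r*dt) * [p_u*0.000000 + p_m*0.000000 + p_d*4.192969] = 0.730561
  V(2,+1) = exp(-r*dt) * [p_u*0.000000 + p_m*0.000000 + p_d*0.000000] = 0.000000
  V(2,+2) = exp(-r*dt) * [p_u*0.000000 + p_m*0.000000 + p_d*0.000000] = 0.000000
  V(1,-1) = exp(-r*dt) * [p_u*0.730561 + p_m*5.010366 + p_d*12.704787] = 5.669194
  V(1,+0) = exp(-r*dt) * [p_u*0.000000 + p_m*0.730561 + p_d*5.010366] = 1.359898
  V(1,+1) = exp(-r*dt) * [p_u*0.000000 + p_m*0.000000 + p_d*0.730561] = 0.127289
  V(0,+0) = exp(-r*dt) * [p_u*0.127289 + p_m*1.359898 + p_d*5.669194] = 1.914384

Answer: Price = V(0,0) = 1.9144


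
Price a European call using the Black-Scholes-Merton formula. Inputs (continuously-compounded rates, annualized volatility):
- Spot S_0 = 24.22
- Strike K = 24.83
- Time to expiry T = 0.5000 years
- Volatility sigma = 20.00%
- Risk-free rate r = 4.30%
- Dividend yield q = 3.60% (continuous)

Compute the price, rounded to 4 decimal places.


Answer: Price = 1.1139

Derivation:
d1 = (ln(S/K) + (r - q + 0.5*sigma^2) * T) / (sigma * sqrt(T)) = -0.08042535
d2 = d1 - sigma * sqrt(T) = -0.22184670
exp(-rT) = 0.97872948; exp(-qT) = 0.98216103
C = S_0 * exp(-qT) * N(d1) - K * exp(-rT) * N(d2)
N(d1) = 0.46794948; N(d2) = 0.41221661
C = 24.2200 * 0.98216103 * 0.46794948 - 24.8300 * 0.97872948 * 0.41221661 = 1.1139


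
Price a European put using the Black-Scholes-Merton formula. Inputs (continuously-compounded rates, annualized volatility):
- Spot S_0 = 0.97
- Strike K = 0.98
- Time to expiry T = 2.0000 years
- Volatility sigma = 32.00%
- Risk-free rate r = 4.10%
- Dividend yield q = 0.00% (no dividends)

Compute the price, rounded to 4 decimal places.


d1 = (ln(S/K) + (r - q + 0.5*sigma^2) * T) / (sigma * sqrt(T)) = 0.38480641
d2 = d1 - sigma * sqrt(T) = -0.06774193
exp(-rT) = 0.92127196; exp(-qT) = 1.00000000
P = K * exp(-rT) * N(-d2) - S_0 * exp(-qT) * N(-d1)
N(-d1) = 0.35019043; N(-d2) = 0.52700447
P = 0.9800 * 0.92127196 * 0.52700447 - 0.9700 * 1.00000000 * 0.35019043 = 0.1361

Answer: Price = 0.1361


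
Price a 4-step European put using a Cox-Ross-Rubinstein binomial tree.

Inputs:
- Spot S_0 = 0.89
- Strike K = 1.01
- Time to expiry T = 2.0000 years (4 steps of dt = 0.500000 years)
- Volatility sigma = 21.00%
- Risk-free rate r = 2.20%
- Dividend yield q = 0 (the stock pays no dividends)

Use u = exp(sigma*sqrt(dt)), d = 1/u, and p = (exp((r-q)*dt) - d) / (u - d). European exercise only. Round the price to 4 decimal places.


dt = T/N = 0.500000
u = exp(sigma*sqrt(dt)) = 1.160084; d = 1/u = 0.862007
p = (exp((r-q)*dt) - d) / (u - d) = 0.500052
Discount per step: exp(-r*dt) = 0.989060
Stock lattice S(k, i) with i counting down-moves:
  k=0: S(0,0) = 0.8900
  k=1: S(1,0) = 1.0325; S(1,1) = 0.7672
  k=2: S(2,0) = 1.1978; S(2,1) = 0.8900; S(2,2) = 0.6613
  k=3: S(3,0) = 1.3895; S(3,1) = 1.0325; S(3,2) = 0.7672; S(3,3) = 0.5701
  k=4: S(4,0) = 1.6119; S(4,1) = 1.1978; S(4,2) = 0.8900; S(4,3) = 0.6613; S(4,4) = 0.4914
Terminal payoffs V(N, i) = max(K - S_T, 0):
  V(4,0) = 0.000000; V(4,1) = 0.000000; V(4,2) = 0.120000; V(4,3) = 0.348681; V(4,4) = 0.518603
Backward induction: V(k, i) = exp(-r*dt) * [p * V(k+1, i) + (1-p) * V(k+1, i+1)].
  V(3,0) = exp(-r*dt) * [p*0.000000 + (1-p)*0.000000] = 0.000000
  V(3,1) = exp(-r*dt) * [p*0.000000 + (1-p)*0.120000] = 0.059337
  V(3,2) = exp(-r*dt) * [p*0.120000 + (1-p)*0.348681] = 0.231765
  V(3,3) = exp(-r*dt) * [p*0.348681 + (1-p)*0.518603] = 0.428889
  V(2,0) = exp(-r*dt) * [p*0.000000 + (1-p)*0.059337] = 0.029341
  V(2,1) = exp(-r*dt) * [p*0.059337 + (1-p)*0.231765] = 0.143950
  V(2,2) = exp(-r*dt) * [p*0.231765 + (1-p)*0.428889] = 0.326703
  V(1,0) = exp(-r*dt) * [p*0.029341 + (1-p)*0.143950] = 0.085692
  V(1,1) = exp(-r*dt) * [p*0.143950 + (1-p)*0.326703] = 0.232743
  V(0,0) = exp(-r*dt) * [p*0.085692 + (1-p)*0.232743] = 0.157468

Answer: Price = V(0,0) = 0.1575


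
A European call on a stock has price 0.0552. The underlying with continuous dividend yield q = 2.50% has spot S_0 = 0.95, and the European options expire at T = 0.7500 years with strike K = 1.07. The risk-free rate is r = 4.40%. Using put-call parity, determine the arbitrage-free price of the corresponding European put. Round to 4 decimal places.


Put-call parity: C - P = S_0 * exp(-qT) - K * exp(-rT).
S_0 * exp(-qT) = 0.9500 * 0.98142469 = 0.93235345
K * exp(-rT) = 1.0700 * 0.96753856 = 1.03526626
P = C - S*exp(-qT) + K*exp(-rT)
P = 0.0552 - 0.93235345 + 1.03526626 = 0.1581

Answer: Put price = 0.1581


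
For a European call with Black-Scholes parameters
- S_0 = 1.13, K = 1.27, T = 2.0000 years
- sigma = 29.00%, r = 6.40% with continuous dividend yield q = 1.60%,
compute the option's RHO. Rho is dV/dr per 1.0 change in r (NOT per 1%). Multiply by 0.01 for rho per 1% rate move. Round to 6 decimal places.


Answer: Rho = 0.891835

Derivation:
d1 = 0.1543461277; d2 = -0.2557758054
phi(d1) = 0.3942185229; exp(-qT) = 0.9685065821; exp(-rT) = 0.8798533791
N(d2) = 0.3990619786
Rho = K*T*exp(-rT)*N(d2) = 1.2700 * 2.0000 * 0.8798533791 * 0.3990619786 = 0.891835


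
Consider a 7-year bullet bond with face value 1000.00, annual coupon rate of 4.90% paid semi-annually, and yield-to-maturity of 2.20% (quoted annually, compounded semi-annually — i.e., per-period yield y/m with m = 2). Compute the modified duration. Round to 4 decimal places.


Coupon per period c = face * coupon_rate / m = 24.500000
Periods per year m = 2; per-period yield y/m = 0.011000
Number of cashflows N = 14
Cashflows (t years, CF_t, discount factor 1/(1+y/m)^(m*t), PV):
  t = 0.5000: CF_t = 24.500000, DF = 0.989120, PV = 24.233432
  t = 1.0000: CF_t = 24.500000, DF = 0.978358, PV = 23.969765
  t = 1.5000: CF_t = 24.500000, DF = 0.967713, PV = 23.708966
  t = 2.0000: CF_t = 24.500000, DF = 0.957184, PV = 23.451005
  t = 2.5000: CF_t = 24.500000, DF = 0.946769, PV = 23.195851
  t = 3.0000: CF_t = 24.500000, DF = 0.936468, PV = 22.943473
  t = 3.5000: CF_t = 24.500000, DF = 0.926279, PV = 22.693840
  t = 4.0000: CF_t = 24.500000, DF = 0.916201, PV = 22.446924
  t = 4.5000: CF_t = 24.500000, DF = 0.906232, PV = 22.202695
  t = 5.0000: CF_t = 24.500000, DF = 0.896372, PV = 21.961122
  t = 5.5000: CF_t = 24.500000, DF = 0.886620, PV = 21.722178
  t = 6.0000: CF_t = 24.500000, DF = 0.876973, PV = 21.485834
  t = 6.5000: CF_t = 24.500000, DF = 0.867431, PV = 21.252061
  t = 7.0000: CF_t = 1024.500000, DF = 0.857993, PV = 879.013985
Price P = sum_t PV_t = 1174.281131
First compute Macaulay numerator sum_t t * PV_t:
  t * PV_t at t = 0.5000: 12.116716
  t * PV_t at t = 1.0000: 23.969765
  t * PV_t at t = 1.5000: 35.563449
  t * PV_t at t = 2.0000: 46.902010
  t * PV_t at t = 2.5000: 57.989627
  t * PV_t at t = 3.0000: 68.830418
  t * PV_t at t = 3.5000: 79.428441
  t * PV_t at t = 4.0000: 89.787697
  t * PV_t at t = 4.5000: 99.912125
  t * PV_t at t = 5.0000: 109.805611
  t * PV_t at t = 5.5000: 119.471980
  t * PV_t at t = 6.0000: 128.915004
  t * PV_t at t = 6.5000: 138.138399
  t * PV_t at t = 7.0000: 6153.097892
Macaulay duration D = 7163.929135 / 1174.281131 = 6.100693
Modified duration = D / (1 + y/m) = 6.100693 / (1 + 0.011000) = 6.034316

Answer: Modified duration = 6.0343


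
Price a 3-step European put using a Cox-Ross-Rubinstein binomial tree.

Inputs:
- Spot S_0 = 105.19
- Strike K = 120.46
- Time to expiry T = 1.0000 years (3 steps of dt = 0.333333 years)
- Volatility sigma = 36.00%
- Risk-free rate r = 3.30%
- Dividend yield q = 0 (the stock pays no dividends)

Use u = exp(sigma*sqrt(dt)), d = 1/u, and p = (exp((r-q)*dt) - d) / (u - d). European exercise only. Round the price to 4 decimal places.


dt = T/N = 0.333333
u = exp(sigma*sqrt(dt)) = 1.231024; d = 1/u = 0.812332
p = (exp((r-q)*dt) - d) / (u - d) = 0.474642
Discount per step: exp(-r*dt) = 0.989060
Stock lattice S(k, i) with i counting down-moves:
  k=0: S(0,0) = 105.1900
  k=1: S(1,0) = 129.4914; S(1,1) = 85.4492
  k=2: S(2,0) = 159.4070; S(2,1) = 105.1900; S(2,2) = 69.4131
  k=3: S(3,0) = 196.2337; S(3,1) = 129.4914; S(3,2) = 85.4492; S(3,3) = 56.3865
Terminal payoffs V(N, i) = max(K - S_T, 0):
  V(3,0) = 0.000000; V(3,1) = 0.000000; V(3,2) = 35.010792; V(3,3) = 64.073490
Backward induction: V(k, i) = exp(-r*dt) * [p * V(k+1, i) + (1-p) * V(k+1, i+1)].
  V(2,0) = exp(-r*dt) * [p*0.000000 + (1-p)*0.000000] = 0.000000
  V(2,1) = exp(-r*dt) * [p*0.000000 + (1-p)*35.010792] = 18.191980
  V(2,2) = exp(-r*dt) * [p*35.010792 + (1-p)*64.073490] = 49.729071
  V(1,0) = exp(-r*dt) * [p*0.000000 + (1-p)*18.191980] = 9.452747
  V(1,1) = exp(-r*dt) * [p*18.191980 + (1-p)*49.729071] = 34.379973
  V(0,0) = exp(-r*dt) * [p*9.452747 + (1-p)*34.379973] = 22.301789

Answer: Price = V(0,0) = 22.3018


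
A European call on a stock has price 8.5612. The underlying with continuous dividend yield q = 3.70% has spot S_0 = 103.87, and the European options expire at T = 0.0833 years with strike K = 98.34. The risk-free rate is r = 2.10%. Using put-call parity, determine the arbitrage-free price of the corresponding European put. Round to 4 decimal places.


Answer: Put price = 3.1790

Derivation:
Put-call parity: C - P = S_0 * exp(-qT) - K * exp(-rT).
S_0 * exp(-qT) = 103.8700 * 0.99692264 = 103.55035511
K * exp(-rT) = 98.3400 * 0.99825223 = 98.16812421
P = C - S*exp(-qT) + K*exp(-rT)
P = 8.5612 - 103.55035511 + 98.16812421 = 3.1790


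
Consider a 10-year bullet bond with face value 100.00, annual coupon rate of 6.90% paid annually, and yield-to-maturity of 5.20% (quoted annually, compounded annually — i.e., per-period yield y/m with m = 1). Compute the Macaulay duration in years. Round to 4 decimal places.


Coupon per period c = face * coupon_rate / m = 6.900000
Periods per year m = 1; per-period yield y/m = 0.052000
Number of cashflows N = 10
Cashflows (t years, CF_t, discount factor 1/(1+y/m)^(m*t), PV):
  t = 1.0000: CF_t = 6.900000, DF = 0.950570, PV = 6.558935
  t = 2.0000: CF_t = 6.900000, DF = 0.903584, PV = 6.234729
  t = 3.0000: CF_t = 6.900000, DF = 0.858920, PV = 5.926549
  t = 4.0000: CF_t = 6.900000, DF = 0.816464, PV = 5.633602
  t = 5.0000: CF_t = 6.900000, DF = 0.776106, PV = 5.355135
  t = 6.0000: CF_t = 6.900000, DF = 0.737744, PV = 5.090432
  t = 7.0000: CF_t = 6.900000, DF = 0.701277, PV = 4.838814
  t = 8.0000: CF_t = 6.900000, DF = 0.666613, PV = 4.599633
  t = 9.0000: CF_t = 6.900000, DF = 0.633663, PV = 4.372275
  t = 10.0000: CF_t = 106.900000, DF = 0.602341, PV = 64.390279
Price P = sum_t PV_t = 113.000382
Macaulay numerator sum_t t * PV_t:
  t * PV_t at t = 1.0000: 6.558935
  t * PV_t at t = 2.0000: 12.469459
  t * PV_t at t = 3.0000: 17.779647
  t * PV_t at t = 4.0000: 22.534406
  t * PV_t at t = 5.0000: 26.775673
  t * PV_t at t = 6.0000: 30.542593
  t * PV_t at t = 7.0000: 33.871697
  t * PV_t at t = 8.0000: 36.797063
  t * PV_t at t = 9.0000: 39.350472
  t * PV_t at t = 10.0000: 643.902790
Macaulay duration D = (sum_t t * PV_t) / P = 870.582735 / 113.000382 = 7.704246

Answer: Macaulay duration = 7.7042 years


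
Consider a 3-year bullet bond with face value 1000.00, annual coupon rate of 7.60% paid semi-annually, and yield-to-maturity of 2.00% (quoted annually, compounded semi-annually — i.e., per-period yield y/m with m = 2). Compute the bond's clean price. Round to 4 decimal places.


Coupon per period c = face * coupon_rate / m = 38.000000
Periods per year m = 2; per-period yield y/m = 0.010000
Number of cashflows N = 6
Cashflows (t years, CF_t, discount factor 1/(1+y/m)^(m*t), PV):
  t = 0.5000: CF_t = 38.000000, DF = 0.990099, PV = 37.623762
  t = 1.0000: CF_t = 38.000000, DF = 0.980296, PV = 37.251250
  t = 1.5000: CF_t = 38.000000, DF = 0.970590, PV = 36.882426
  t = 2.0000: CF_t = 38.000000, DF = 0.960980, PV = 36.517253
  t = 2.5000: CF_t = 38.000000, DF = 0.951466, PV = 36.155696
  t = 3.0000: CF_t = 1038.000000, DF = 0.942045, PV = 977.842954
Price P = sum_t PV_t = 1162.273341

Answer: Price = 1162.2733


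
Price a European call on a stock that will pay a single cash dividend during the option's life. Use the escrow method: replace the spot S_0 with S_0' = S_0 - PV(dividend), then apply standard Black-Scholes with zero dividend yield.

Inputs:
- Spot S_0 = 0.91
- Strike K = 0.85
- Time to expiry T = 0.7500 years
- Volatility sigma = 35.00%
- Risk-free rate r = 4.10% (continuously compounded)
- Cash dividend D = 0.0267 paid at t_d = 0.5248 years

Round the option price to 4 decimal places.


PV(D) = D * exp(-r * t_d) = 0.0267 * 0.97871303 = 0.02613164
S_0' = S_0 - PV(D) = 0.9100 - 0.02613164 = 0.88386836
d1 = (ln(S_0'/K) + (r + sigma^2/2)*T) / (sigma*sqrt(T)) = 0.38190661
d2 = d1 - sigma*sqrt(T) = 0.07879772
exp(-rT) = 0.96971797
N(d1) = 0.64873468; N(d2) = 0.53140324
C = S_0' * N(d1) - K * exp(-rT) * N(d2) = 0.88386836 * 0.64873468 - 0.8500 * 0.96971797 * 0.53140324 = 0.1354

Answer: Price = 0.1354


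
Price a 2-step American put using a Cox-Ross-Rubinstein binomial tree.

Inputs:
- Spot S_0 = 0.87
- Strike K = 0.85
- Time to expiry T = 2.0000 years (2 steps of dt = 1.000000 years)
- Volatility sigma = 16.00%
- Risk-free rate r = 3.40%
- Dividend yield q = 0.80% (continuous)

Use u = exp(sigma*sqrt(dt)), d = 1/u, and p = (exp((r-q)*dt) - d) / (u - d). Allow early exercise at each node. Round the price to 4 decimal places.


dt = T/N = 1.000000
u = exp(sigma*sqrt(dt)) = 1.173511; d = 1/u = 0.852144
p = (exp((r-q)*dt) - d) / (u - d) = 0.542050
Discount per step: exp(-r*dt) = 0.966572
Stock lattice S(k, i) with i counting down-moves:
  k=0: S(0,0) = 0.8700
  k=1: S(1,0) = 1.0210; S(1,1) = 0.7414
  k=2: S(2,0) = 1.1981; S(2,1) = 0.8700; S(2,2) = 0.6317
Terminal payoffs V(N, i) = max(K - S_T, 0):
  V(2,0) = 0.000000; V(2,1) = 0.000000; V(2,2) = 0.218250
Backward induction: V(k, i) = exp(-r*dt) * [p * V(k+1, i) + (1-p) * V(k+1, i+1)]; then take max(V_cont, immediate exercise) for American.
  V(1,0) = exp(-r*dt) * [p*0.000000 + (1-p)*0.000000] = 0.000000; exercise = 0.000000; V(1,0) = max -> 0.000000
  V(1,1) = exp(-r*dt) * [p*0.000000 + (1-p)*0.218250] = 0.096607; exercise = 0.108635; V(1,1) = max -> 0.108635
  V(0,0) = exp(-r*dt) * [p*0.000000 + (1-p)*0.108635] = 0.048086; exercise = 0.000000; V(0,0) = max -> 0.048086

Answer: Price = V(0,0) = 0.0481


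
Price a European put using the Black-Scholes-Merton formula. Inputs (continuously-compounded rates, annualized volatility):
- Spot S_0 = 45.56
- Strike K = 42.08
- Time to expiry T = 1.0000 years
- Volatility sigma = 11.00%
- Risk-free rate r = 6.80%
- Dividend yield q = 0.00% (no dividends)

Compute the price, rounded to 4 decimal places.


Answer: Price = 0.1941

Derivation:
d1 = (ln(S/K) + (r - q + 0.5*sigma^2) * T) / (sigma * sqrt(T)) = 1.39552336
d2 = d1 - sigma * sqrt(T) = 1.28552336
exp(-rT) = 0.93426047; exp(-qT) = 1.00000000
P = K * exp(-rT) * N(-d2) - S_0 * exp(-qT) * N(-d1)
N(-d1) = 0.08142904; N(-d2) = 0.09930473
P = 42.0800 * 0.93426047 * 0.09930473 - 45.5600 * 1.00000000 * 0.08142904 = 0.1941


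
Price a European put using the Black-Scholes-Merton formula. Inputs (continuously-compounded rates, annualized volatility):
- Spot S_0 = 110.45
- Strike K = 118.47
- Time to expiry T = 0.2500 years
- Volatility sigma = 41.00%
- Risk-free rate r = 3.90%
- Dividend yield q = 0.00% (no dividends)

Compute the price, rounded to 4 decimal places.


d1 = (ln(S/K) + (r - q + 0.5*sigma^2) * T) / (sigma * sqrt(T)) = -0.19187480
d2 = d1 - sigma * sqrt(T) = -0.39687480
exp(-rT) = 0.99029738; exp(-qT) = 1.00000000
P = K * exp(-rT) * N(-d2) - S_0 * exp(-qT) * N(-d1)
N(-d1) = 0.57607986; N(-d2) = 0.65427011
P = 118.4700 * 0.99029738 * 0.65427011 - 110.4500 * 1.00000000 * 0.57607986 = 13.1313

Answer: Price = 13.1313


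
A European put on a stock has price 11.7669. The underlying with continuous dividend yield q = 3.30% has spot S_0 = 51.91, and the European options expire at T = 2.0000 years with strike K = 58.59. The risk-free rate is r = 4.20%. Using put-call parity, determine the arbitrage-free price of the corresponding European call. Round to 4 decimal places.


Put-call parity: C - P = S_0 * exp(-qT) - K * exp(-rT).
S_0 * exp(-qT) = 51.9100 * 0.93613086 = 48.59455317
K * exp(-rT) = 58.5900 * 0.91943126 = 53.86947729
C = P + S*exp(-qT) - K*exp(-rT)
C = 11.7669 + 48.59455317 - 53.86947729 = 6.4920

Answer: Call price = 6.4920


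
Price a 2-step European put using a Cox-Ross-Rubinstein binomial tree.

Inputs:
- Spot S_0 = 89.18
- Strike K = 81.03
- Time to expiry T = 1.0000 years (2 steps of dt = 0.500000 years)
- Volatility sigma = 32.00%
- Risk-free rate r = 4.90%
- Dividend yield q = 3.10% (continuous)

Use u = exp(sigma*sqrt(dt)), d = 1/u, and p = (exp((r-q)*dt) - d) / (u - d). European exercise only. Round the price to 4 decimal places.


dt = T/N = 0.500000
u = exp(sigma*sqrt(dt)) = 1.253919; d = 1/u = 0.797499
p = (exp((r-q)*dt) - d) / (u - d) = 0.463479
Discount per step: exp(-r*dt) = 0.975798
Stock lattice S(k, i) with i counting down-moves:
  k=0: S(0,0) = 89.1800
  k=1: S(1,0) = 111.8245; S(1,1) = 71.1210
  k=2: S(2,0) = 140.2190; S(2,1) = 89.1800; S(2,2) = 56.7190
Terminal payoffs V(N, i) = max(K - S_T, 0):
  V(2,0) = 0.000000; V(2,1) = 0.000000; V(2,2) = 24.311045
Backward induction: V(k, i) = exp(-r*dt) * [p * V(k+1, i) + (1-p) * V(k+1, i+1)].
  V(1,0) = exp(-r*dt) * [p*0.000000 + (1-p)*0.000000] = 0.000000
  V(1,1) = exp(-r*dt) * [p*0.000000 + (1-p)*24.311045] = 12.727700
  V(0,0) = exp(-r*dt) * [p*0.000000 + (1-p)*12.727700] = 6.663405

Answer: Price = V(0,0) = 6.6634


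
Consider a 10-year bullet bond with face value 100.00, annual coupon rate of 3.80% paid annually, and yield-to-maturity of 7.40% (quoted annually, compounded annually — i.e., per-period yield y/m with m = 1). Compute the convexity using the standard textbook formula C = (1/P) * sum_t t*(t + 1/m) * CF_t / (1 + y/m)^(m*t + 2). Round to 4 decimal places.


Answer: Convexity = 73.3427

Derivation:
Coupon per period c = face * coupon_rate / m = 3.800000
Periods per year m = 1; per-period yield y/m = 0.074000
Number of cashflows N = 10
Cashflows (t years, CF_t, discount factor 1/(1+y/m)^(m*t), PV):
  t = 1.0000: CF_t = 3.800000, DF = 0.931099, PV = 3.538175
  t = 2.0000: CF_t = 3.800000, DF = 0.866945, PV = 3.294390
  t = 3.0000: CF_t = 3.800000, DF = 0.807211, PV = 3.067402
  t = 4.0000: CF_t = 3.800000, DF = 0.751593, PV = 2.856054
  t = 5.0000: CF_t = 3.800000, DF = 0.699808, PV = 2.659269
  t = 6.0000: CF_t = 3.800000, DF = 0.651590, PV = 2.476041
  t = 7.0000: CF_t = 3.800000, DF = 0.606694, PV = 2.305439
  t = 8.0000: CF_t = 3.800000, DF = 0.564892, PV = 2.146591
  t = 9.0000: CF_t = 3.800000, DF = 0.525971, PV = 1.998688
  t = 10.0000: CF_t = 103.800000, DF = 0.489731, PV = 50.834030
Price P = sum_t PV_t = 75.176080
Convexity numerator sum_t t*(t + 1/m) * CF_t / (1+y/m)^(m*t + 2):
  t = 1.0000: term = 6.134805
  t = 2.0000: term = 17.136326
  t = 3.0000: term = 31.911222
  t = 4.0000: term = 49.520829
  t = 5.0000: term = 69.163169
  t = 6.0000: term = 90.156831
  t = 7.0000: term = 111.926543
  t = 8.0000: term = 133.990275
  t = 9.0000: term = 155.947713
  t = 10.0000: term = 4847.732668
Convexity = (1/P) * sum = 5513.620381 / 75.176080 = 73.342749


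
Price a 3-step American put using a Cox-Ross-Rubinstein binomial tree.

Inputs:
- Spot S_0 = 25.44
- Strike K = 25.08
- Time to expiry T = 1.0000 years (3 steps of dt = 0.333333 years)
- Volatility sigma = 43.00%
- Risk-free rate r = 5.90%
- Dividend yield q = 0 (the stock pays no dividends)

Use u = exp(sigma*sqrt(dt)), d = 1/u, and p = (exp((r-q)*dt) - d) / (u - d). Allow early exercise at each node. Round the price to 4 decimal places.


dt = T/N = 0.333333
u = exp(sigma*sqrt(dt)) = 1.281794; d = 1/u = 0.780157
p = (exp((r-q)*dt) - d) / (u - d) = 0.477845
Discount per step: exp(-r*dt) = 0.980525
Stock lattice S(k, i) with i counting down-moves:
  k=0: S(0,0) = 25.4400
  k=1: S(1,0) = 32.6088; S(1,1) = 19.8472
  k=2: S(2,0) = 41.7978; S(2,1) = 25.4400; S(2,2) = 15.4839
  k=3: S(3,0) = 53.5762; S(3,1) = 32.6088; S(3,2) = 19.8472; S(3,3) = 12.0799
Terminal payoffs V(N, i) = max(K - S_T, 0):
  V(3,0) = 0.000000; V(3,1) = 0.000000; V(3,2) = 5.232816; V(3,3) = 13.000124
Backward induction: V(k, i) = exp(-r*dt) * [p * V(k+1, i) + (1-p) * V(k+1, i+1)]; then take max(V_cont, immediate exercise) for American.
  V(2,0) = exp(-r*dt) * [p*0.000000 + (1-p)*0.000000] = 0.000000; exercise = 0.000000; V(2,0) = max -> 0.000000
  V(2,1) = exp(-r*dt) * [p*0.000000 + (1-p)*5.232816] = 2.679132; exercise = 0.000000; V(2,1) = max -> 2.679132
  V(2,2) = exp(-r*dt) * [p*5.232816 + (1-p)*13.000124] = 9.107667; exercise = 9.596089; V(2,2) = max -> 9.596089
  V(1,0) = exp(-r*dt) * [p*0.000000 + (1-p)*2.679132] = 1.371680; exercise = 0.000000; V(1,0) = max -> 1.371680
  V(1,1) = exp(-r*dt) * [p*2.679132 + (1-p)*9.596089] = 6.168346; exercise = 5.232816; V(1,1) = max -> 6.168346
  V(0,0) = exp(-r*dt) * [p*1.371680 + (1-p)*6.168346] = 3.800796; exercise = 0.000000; V(0,0) = max -> 3.800796

Answer: Price = V(0,0) = 3.8008


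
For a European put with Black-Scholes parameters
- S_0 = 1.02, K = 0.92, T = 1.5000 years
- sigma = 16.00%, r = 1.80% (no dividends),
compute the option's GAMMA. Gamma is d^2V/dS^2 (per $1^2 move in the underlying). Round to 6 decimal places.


Answer: Gamma = 1.492630

Derivation:
d1 = 0.7623232383; d2 = 0.5663640589
phi(d1) = 0.2983443588; exp(-qT) = 1.0000000000; exp(-rT) = 0.9733612415
Gamma = exp(-qT) * phi(d1) / (S * sigma * sqrt(T)) = 1.0000000000 * 0.2983443588 / (1.0200 * 0.1600 * 1.2247448714) = 1.492630
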